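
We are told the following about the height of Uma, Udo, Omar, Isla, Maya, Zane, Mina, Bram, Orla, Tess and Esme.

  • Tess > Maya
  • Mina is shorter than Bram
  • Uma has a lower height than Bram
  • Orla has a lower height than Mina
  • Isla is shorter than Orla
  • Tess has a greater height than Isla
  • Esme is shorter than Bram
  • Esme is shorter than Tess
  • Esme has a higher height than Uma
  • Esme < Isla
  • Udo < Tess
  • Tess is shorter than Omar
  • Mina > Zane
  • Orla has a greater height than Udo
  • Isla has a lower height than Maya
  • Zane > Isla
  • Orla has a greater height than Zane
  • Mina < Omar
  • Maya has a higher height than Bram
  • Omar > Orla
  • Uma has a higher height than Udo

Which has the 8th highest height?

Chaining the given pairs: Udo < Uma < Esme < Isla < Zane < Orla < Mina < Bram < Maya < Tess < Omar.
The 8th largest is Isla.

Isla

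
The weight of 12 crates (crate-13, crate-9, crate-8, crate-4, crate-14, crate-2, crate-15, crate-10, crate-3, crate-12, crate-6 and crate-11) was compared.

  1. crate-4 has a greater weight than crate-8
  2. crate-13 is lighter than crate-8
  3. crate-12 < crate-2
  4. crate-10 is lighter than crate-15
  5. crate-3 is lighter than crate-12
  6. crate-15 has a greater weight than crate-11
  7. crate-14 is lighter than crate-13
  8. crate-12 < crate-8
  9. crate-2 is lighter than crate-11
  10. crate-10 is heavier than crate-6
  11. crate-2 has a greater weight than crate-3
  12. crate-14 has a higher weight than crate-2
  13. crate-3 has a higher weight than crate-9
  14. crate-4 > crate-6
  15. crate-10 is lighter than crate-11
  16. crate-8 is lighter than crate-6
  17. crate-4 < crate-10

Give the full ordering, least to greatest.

The consecutive links are each given: crate-9 < crate-3; crate-3 < crate-12; crate-12 < crate-2; crate-2 < crate-14; crate-14 < crate-13; crate-13 < crate-8; crate-8 < crate-6; crate-6 < crate-4; crate-4 < crate-10; crate-10 < crate-11; crate-11 < crate-15.

crate-9 < crate-3 < crate-12 < crate-2 < crate-14 < crate-13 < crate-8 < crate-6 < crate-4 < crate-10 < crate-11 < crate-15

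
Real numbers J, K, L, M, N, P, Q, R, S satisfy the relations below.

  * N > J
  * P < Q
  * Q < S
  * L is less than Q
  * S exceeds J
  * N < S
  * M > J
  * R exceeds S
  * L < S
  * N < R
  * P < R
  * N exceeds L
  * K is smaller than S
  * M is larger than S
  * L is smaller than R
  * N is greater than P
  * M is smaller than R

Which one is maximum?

R

J is not greatest since J < M; L is not greatest since L < N; P is not greatest since P < Q; Q is not greatest since Q < S; K is not greatest since K < S; N is not greatest since N < R; S is not greatest since S < R; M is not greatest since M < R.
Only R has nothing above it, so R is the maximum.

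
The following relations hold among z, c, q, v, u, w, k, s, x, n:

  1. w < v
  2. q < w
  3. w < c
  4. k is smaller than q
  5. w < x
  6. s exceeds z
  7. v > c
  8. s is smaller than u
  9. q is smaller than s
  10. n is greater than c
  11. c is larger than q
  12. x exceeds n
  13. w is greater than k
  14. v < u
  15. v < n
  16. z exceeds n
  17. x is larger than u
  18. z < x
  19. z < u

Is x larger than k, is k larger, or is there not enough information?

x

The relevant relations are k < q; q < w; w < v; v < n; n < z; z < s; s < u; u < x.
Together: k < q < w < v < n < z < s < u < x.
So x is larger.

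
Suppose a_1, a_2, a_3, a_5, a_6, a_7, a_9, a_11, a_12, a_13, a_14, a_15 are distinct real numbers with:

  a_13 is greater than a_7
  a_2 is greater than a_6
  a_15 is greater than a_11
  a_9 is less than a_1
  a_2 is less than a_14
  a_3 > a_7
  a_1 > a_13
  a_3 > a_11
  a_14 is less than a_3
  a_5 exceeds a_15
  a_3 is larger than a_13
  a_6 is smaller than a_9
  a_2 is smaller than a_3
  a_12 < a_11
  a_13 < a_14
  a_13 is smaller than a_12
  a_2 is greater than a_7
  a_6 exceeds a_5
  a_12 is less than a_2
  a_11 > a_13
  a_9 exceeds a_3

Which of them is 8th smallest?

Piecing the relations together gives one ordering: a_7 < a_13 < a_12 < a_11 < a_15 < a_5 < a_6 < a_2 < a_14 < a_3 < a_9 < a_1.
The 8th smallest is a_2.

a_2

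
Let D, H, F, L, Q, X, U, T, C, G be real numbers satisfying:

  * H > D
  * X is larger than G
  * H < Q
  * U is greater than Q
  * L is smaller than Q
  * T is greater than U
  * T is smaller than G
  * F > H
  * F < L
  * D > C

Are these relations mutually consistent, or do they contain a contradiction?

consistent

Every relation is compatible with C < D < H < F < L < Q < U < T < G < X; the set is consistent.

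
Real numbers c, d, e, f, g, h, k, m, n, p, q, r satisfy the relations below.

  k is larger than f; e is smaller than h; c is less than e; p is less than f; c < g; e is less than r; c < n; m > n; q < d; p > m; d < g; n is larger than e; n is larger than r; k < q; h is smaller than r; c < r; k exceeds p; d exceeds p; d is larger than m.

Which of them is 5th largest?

Chaining the given pairs: c < e < h < r < n < m < p < f < k < q < d < g.
Counting 5 from the largest end gives f.

f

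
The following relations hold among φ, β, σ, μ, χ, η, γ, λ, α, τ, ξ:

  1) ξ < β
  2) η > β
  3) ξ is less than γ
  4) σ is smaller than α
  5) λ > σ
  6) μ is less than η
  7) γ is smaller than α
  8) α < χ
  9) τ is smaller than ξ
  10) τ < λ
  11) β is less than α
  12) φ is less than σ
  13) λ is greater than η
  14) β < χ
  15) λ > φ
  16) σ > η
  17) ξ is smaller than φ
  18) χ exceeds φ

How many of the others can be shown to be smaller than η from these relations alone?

Directly below η: μ, β.
One step further: ξ (3 so far).
One step further: τ (4 so far).
No other element is forced below η by the given relations, so the count is 4.

4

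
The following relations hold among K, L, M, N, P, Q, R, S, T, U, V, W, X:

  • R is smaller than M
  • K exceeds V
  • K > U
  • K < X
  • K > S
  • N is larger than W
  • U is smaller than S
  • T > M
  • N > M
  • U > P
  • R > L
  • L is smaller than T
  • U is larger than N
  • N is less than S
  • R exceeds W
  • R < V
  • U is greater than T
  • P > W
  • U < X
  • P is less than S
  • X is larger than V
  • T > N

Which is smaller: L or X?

L

L < T and T < U give L < U.
Then U < S extends the chain to S.
With S < K: L < T < U < S < K.
With K < X: L < T < U < S < K < X.
So L < X; L is the smaller of the two.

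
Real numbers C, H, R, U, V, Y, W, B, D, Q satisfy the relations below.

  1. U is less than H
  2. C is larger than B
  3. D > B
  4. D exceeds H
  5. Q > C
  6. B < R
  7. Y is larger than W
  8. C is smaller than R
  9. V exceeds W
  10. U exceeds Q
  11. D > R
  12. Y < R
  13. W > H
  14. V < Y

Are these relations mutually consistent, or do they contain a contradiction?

The single ordering B < C < Q < U < H < W < V < Y < R < D satisfies every listed relation, so no contradiction arises.

consistent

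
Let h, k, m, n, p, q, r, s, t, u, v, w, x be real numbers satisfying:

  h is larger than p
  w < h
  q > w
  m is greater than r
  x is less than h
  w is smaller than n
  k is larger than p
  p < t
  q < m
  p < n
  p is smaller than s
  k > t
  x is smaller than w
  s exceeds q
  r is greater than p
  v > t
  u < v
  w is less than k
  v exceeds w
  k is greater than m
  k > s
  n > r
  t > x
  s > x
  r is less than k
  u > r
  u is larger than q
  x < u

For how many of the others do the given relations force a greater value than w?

From w the given relations immediately reach h, q, n, k, v.
From those, s, u, m — 8 in total.
Nothing else is reachable above w; 8 in all.

8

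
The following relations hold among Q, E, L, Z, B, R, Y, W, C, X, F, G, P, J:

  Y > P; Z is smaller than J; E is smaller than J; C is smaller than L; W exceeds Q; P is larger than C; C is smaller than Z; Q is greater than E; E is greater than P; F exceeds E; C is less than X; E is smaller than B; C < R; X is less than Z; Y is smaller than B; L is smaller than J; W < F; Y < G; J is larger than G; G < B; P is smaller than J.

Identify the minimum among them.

Chaining upward from C: directly above it, P, X, L, Z, R; then Y, E, J; then Q, G, F, B; then W.
That covers every other element, and nothing is given below C, so C is the minimum.

C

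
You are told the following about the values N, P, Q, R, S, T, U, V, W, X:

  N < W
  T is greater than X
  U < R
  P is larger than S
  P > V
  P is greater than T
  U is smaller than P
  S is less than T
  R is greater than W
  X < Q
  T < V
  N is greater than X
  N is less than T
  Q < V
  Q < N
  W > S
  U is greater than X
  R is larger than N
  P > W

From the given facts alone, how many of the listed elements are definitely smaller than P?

8

From P the given relations immediately reach U, S, T, W, V.
From those, X, Q, N — 8 in total.
No other element is forced below P by the given relations, so the count is 8.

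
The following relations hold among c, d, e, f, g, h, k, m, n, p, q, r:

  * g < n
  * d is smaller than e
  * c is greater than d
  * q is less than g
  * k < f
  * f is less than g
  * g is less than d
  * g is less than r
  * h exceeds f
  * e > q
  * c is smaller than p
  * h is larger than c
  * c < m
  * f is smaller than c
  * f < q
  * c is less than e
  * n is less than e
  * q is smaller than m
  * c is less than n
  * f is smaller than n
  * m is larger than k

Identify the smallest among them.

k

Chaining upward from k: directly above it, f, m; then q, g, c, n, h; then d, p, r, e.
That covers every other element, and nothing is given below k, so k is the smallest.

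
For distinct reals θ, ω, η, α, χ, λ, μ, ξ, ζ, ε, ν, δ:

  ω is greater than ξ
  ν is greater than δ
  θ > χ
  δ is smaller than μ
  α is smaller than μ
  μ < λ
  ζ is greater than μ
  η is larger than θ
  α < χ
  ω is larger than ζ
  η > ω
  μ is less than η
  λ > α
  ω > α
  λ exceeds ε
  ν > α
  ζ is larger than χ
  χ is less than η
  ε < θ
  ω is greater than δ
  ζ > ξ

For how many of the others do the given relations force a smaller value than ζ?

5

From ζ the given relations immediately reach μ, χ, ξ.
From those, α, δ — 5 in total.
Nothing else is reachable below ζ; 5 in all.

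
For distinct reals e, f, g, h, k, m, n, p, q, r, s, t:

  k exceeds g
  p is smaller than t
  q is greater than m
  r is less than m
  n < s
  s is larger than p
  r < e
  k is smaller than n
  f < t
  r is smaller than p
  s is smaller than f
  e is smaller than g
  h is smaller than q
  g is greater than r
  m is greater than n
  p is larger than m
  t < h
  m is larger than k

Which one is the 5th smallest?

Piecing the relations together gives one ordering: r < e < g < k < n < m < p < s < f < t < h < q.
Counting 5 from the smallest end gives n.

n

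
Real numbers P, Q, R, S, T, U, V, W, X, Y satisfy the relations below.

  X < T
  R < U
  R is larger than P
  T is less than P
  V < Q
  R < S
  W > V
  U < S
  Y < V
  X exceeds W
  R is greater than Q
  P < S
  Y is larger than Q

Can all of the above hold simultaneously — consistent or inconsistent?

inconsistent

Chaining the given relations yields Q < Y < V, so Q < V. But one relation states V < Q. These cannot both hold.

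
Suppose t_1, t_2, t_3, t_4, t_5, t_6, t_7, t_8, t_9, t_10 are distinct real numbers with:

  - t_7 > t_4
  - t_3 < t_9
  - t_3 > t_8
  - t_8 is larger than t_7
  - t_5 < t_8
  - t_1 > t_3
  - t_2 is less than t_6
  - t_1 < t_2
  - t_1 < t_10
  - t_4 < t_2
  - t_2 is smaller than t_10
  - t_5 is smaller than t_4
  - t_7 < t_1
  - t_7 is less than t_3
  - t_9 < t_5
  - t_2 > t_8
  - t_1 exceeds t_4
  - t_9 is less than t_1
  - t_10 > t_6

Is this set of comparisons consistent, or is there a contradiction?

Chaining the given relations yields t_9 < t_5 < t_4 < t_7 < t_8 < t_3, so t_9 < t_3. But one relation states t_3 < t_9. These cannot both hold.

inconsistent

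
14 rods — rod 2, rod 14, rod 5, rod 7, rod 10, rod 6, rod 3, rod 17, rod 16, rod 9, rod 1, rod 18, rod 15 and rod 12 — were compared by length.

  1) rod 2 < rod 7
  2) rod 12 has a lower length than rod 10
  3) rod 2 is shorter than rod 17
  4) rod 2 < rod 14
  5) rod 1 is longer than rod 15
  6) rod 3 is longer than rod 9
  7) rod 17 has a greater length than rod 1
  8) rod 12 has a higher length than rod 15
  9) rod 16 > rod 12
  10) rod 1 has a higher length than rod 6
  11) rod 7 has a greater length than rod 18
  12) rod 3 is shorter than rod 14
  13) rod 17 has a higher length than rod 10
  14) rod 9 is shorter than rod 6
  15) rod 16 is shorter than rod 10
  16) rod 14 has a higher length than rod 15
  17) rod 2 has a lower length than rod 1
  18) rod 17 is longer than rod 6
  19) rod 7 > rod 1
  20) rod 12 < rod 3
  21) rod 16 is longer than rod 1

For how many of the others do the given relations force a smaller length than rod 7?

Directly below rod 7: rod 18, rod 2, rod 1.
One step further: rod 15, rod 6 (5 so far).
One step further: rod 9 (6 so far).
Nothing else is reachable below rod 7; 6 in all.

6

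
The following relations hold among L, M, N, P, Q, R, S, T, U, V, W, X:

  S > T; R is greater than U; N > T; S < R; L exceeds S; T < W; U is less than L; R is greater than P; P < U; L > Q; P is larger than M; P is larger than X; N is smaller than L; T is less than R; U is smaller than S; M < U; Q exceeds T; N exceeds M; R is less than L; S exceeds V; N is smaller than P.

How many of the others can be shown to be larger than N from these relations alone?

5

The elements the relations force above N are P, U, S, R, L — no chain reaches any other.
That is 5.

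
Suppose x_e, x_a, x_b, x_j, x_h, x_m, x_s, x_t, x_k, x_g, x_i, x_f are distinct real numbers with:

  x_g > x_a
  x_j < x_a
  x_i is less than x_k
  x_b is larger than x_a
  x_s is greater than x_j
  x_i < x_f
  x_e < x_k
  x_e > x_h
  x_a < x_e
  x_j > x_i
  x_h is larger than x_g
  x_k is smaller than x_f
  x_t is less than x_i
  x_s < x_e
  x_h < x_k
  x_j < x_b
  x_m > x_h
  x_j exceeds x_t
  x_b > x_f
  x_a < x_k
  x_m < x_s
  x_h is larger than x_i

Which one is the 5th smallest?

Chaining the given pairs: x_t < x_i < x_j < x_a < x_g < x_h < x_m < x_s < x_e < x_k < x_f < x_b.
The 5th smallest is x_g.

x_g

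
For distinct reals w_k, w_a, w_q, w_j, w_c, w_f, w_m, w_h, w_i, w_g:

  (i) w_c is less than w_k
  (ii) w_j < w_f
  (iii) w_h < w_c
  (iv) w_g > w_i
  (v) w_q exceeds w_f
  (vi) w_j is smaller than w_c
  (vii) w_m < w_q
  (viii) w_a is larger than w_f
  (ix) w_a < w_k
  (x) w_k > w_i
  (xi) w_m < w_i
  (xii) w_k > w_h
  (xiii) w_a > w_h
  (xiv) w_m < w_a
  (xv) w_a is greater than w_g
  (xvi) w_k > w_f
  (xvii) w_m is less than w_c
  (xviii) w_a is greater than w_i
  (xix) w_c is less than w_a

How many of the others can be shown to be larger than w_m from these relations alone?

6

The elements the relations force above w_m are w_i, w_c, w_g, w_q, w_a, w_k — no chain reaches any other.
That is 6.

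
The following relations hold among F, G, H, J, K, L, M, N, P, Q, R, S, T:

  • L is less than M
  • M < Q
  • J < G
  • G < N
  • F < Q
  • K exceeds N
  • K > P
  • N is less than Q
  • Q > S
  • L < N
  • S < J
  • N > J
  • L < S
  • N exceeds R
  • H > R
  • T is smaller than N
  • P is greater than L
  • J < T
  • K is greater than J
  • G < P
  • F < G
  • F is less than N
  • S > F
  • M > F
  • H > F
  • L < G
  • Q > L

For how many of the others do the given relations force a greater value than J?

Directly above J: G, T, N, K.
One step further: P, Q (6 so far).
Nothing else is reachable above J; 6 in all.

6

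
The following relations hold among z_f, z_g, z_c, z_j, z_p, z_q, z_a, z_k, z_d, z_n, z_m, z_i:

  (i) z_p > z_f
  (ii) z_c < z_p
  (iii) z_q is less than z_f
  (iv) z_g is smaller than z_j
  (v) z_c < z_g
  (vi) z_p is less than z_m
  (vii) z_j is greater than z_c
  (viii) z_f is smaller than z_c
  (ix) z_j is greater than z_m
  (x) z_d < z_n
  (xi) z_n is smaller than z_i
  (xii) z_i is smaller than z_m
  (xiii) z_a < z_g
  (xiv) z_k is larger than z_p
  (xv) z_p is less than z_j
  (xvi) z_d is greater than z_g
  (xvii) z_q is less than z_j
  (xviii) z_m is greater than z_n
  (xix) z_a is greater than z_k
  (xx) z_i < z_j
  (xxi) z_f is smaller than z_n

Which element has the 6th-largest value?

z_g

Piecing the relations together gives one ordering: z_q < z_f < z_c < z_p < z_k < z_a < z_g < z_d < z_n < z_i < z_m < z_j.
Counting 6 from the largest end gives z_g.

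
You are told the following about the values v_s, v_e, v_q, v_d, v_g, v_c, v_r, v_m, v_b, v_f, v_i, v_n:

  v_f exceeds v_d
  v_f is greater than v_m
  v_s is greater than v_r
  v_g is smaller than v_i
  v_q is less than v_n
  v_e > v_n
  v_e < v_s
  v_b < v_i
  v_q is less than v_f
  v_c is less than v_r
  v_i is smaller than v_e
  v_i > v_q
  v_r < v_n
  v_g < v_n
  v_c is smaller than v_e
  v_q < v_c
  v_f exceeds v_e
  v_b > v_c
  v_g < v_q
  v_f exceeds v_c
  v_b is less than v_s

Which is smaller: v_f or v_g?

The relevant relations are v_g < v_q; v_q < v_c; v_c < v_b; v_b < v_i; v_i < v_e; v_e < v_f.
Chaining these gives v_g < v_q < v_c < v_b < v_i < v_e < v_f.
So v_g < v_f; v_g is the smaller of the two.

v_g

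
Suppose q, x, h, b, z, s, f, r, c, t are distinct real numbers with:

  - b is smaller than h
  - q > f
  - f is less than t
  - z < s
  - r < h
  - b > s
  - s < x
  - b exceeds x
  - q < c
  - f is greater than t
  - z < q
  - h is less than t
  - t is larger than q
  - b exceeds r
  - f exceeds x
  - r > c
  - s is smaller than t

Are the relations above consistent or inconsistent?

inconsistent

We have t < f stated directly, yet also f < q < c < r < b < h < t by chaining the others — so f < t. Contradiction.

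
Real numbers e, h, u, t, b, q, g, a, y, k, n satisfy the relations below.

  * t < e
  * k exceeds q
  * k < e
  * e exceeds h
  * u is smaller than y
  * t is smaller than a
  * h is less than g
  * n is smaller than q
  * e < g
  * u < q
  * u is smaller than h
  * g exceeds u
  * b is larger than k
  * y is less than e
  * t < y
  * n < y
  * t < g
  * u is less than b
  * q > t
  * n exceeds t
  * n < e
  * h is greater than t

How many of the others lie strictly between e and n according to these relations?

The relations place n below e. An element lies strictly between them when it is forced above n and also forced below e.
Above n: {q, k, y, b, g}. Below e: {t, u, h, q, k, y}.
Intersection: {q, k, y} — 3.

3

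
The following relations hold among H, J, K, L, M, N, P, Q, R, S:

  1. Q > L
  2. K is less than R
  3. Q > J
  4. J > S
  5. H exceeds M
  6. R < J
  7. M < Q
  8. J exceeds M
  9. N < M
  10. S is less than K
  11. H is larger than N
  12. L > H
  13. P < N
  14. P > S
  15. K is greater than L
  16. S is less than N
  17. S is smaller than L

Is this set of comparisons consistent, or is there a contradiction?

consistent

Every relation is compatible with S < P < N < M < H < L < K < R < J < Q; the set is consistent.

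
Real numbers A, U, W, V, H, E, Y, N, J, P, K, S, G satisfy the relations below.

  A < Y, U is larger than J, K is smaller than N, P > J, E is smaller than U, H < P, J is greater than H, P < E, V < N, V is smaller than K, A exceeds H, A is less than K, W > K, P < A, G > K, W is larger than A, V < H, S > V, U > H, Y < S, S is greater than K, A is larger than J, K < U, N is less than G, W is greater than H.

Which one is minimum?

V

Chaining upward from V: directly above it, H, K, N, S; then J, P, A, W, U, G; then Y, E.
That covers every other element, and nothing is given below V, so V is the minimum.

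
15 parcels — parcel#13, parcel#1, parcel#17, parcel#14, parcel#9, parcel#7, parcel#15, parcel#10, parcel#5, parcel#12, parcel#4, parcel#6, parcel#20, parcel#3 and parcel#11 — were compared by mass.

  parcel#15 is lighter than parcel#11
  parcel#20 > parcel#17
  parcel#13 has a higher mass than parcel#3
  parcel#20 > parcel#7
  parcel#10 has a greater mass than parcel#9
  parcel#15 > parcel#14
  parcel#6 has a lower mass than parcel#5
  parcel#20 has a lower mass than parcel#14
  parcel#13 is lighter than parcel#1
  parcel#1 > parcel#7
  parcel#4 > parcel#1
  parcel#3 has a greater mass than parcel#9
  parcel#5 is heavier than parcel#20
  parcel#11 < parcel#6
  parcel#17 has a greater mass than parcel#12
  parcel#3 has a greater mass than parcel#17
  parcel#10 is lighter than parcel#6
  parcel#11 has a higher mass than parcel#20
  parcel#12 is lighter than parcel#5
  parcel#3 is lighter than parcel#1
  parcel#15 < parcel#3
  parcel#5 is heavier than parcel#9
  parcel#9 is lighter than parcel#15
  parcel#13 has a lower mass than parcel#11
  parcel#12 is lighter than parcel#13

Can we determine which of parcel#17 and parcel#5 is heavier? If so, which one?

parcel#5

parcel#17 < parcel#20 and parcel#20 < parcel#14 give parcel#17 < parcel#14.
Then parcel#14 < parcel#15 extends the chain to parcel#15.
Then parcel#15 < parcel#3 extends the chain to parcel#3.
With parcel#3 < parcel#13: parcel#17 < parcel#20 < parcel#14 < parcel#15 < parcel#3 < parcel#13.
With parcel#13 < parcel#11: parcel#17 < parcel#20 < parcel#14 < parcel#15 < parcel#3 < parcel#13 < parcel#11.
With parcel#11 < parcel#6: parcel#17 < parcel#20 < parcel#14 < parcel#15 < parcel#3 < parcel#13 < parcel#11 < parcel#6.
Then parcel#6 < parcel#5 extends the chain to parcel#5.
So parcel#5 is heavier.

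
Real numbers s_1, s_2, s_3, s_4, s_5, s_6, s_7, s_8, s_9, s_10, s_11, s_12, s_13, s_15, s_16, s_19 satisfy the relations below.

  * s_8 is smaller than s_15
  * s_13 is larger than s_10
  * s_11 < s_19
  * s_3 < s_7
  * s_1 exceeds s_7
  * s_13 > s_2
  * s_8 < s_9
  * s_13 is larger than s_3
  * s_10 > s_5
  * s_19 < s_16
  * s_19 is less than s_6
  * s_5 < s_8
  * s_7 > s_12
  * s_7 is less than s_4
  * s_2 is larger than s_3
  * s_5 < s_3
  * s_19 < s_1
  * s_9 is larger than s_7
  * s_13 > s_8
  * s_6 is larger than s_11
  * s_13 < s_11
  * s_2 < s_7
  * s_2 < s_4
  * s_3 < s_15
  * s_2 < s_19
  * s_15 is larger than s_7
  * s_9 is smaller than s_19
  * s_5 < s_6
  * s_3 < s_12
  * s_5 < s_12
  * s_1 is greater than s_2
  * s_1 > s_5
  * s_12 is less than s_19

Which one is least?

s_10 is not least since s_5 < s_10; s_3 is not least since s_5 < s_3; s_2 is not least since s_3 < s_2; s_12 is not least since s_3 < s_12; s_7 is not least since s_3 < s_7; s_8 is not least since s_5 < s_8; s_15 is not least since s_7 < s_15; s_13 is not least since s_3 < s_13; s_9 is not least since s_7 < s_9; s_11 is not least since s_13 < s_11; s_19 is not least since s_9 < s_19; s_4 is not least since s_2 < s_4; s_1 is not least since s_7 < s_1; s_16 is not least since s_19 < s_16; s_6 is not least since s_11 < s_6.
Only s_5 has nothing below it, so s_5 is the least.

s_5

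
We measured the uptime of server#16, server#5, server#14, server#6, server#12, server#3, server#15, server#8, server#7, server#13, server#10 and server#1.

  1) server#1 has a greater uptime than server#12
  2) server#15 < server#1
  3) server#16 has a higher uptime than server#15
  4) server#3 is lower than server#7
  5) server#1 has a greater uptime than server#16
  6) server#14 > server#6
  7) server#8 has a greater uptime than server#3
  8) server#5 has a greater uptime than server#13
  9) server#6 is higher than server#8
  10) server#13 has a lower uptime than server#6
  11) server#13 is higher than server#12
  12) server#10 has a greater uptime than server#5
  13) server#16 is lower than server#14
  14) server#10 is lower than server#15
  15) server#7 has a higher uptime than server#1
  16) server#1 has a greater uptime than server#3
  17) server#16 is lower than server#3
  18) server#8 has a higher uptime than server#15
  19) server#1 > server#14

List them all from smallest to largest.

server#12 < server#13 < server#5 < server#10 < server#15 < server#16 < server#3 < server#8 < server#6 < server#14 < server#1 < server#7

Each adjacent pair is fixed by a given relation: server#12 < server#13; server#13 < server#5; server#5 < server#10; server#10 < server#15; server#15 < server#16; server#16 < server#3; server#3 < server#8; server#8 < server#6; server#6 < server#14; server#14 < server#1; server#1 < server#7. Chaining them end to end gives the full order.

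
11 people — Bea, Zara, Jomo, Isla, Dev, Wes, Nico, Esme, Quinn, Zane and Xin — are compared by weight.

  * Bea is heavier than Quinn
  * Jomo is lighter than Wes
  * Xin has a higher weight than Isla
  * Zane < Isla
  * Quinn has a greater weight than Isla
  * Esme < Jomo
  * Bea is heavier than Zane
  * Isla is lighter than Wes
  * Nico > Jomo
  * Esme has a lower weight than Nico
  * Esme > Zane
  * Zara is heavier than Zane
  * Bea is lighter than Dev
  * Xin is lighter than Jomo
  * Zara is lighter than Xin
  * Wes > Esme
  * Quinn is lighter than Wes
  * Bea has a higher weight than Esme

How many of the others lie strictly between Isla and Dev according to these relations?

2

Chaining upward from Isla reaches: Quinn, Xin, Bea, Jomo, Wes, Nico.
Chaining downward from Dev reaches: Zane, Quinn, Esme, Bea.
Strictly between Isla and Dev are those in both lists: Quinn, Bea — 2 elements.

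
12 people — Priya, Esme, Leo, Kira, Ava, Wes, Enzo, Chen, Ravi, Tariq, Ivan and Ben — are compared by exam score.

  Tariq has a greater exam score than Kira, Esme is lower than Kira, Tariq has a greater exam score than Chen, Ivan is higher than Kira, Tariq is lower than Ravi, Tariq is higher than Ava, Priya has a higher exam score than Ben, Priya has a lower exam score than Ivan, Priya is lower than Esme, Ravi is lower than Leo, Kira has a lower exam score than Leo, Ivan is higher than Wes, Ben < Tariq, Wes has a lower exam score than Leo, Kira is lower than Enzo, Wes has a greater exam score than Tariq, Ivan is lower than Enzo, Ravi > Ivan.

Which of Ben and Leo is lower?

Ben

Ben < Priya and Priya < Esme give Ben < Esme.
Then Esme < Kira extends the chain to Kira.
Then Kira < Ivan extends the chain to Ivan.
Then Ivan < Ravi extends the chain to Ravi.
With Ravi < Leo: Ben < Priya < Esme < Kira < Ivan < Ravi < Leo.
So Ben < Leo; Ben is the lower of the two.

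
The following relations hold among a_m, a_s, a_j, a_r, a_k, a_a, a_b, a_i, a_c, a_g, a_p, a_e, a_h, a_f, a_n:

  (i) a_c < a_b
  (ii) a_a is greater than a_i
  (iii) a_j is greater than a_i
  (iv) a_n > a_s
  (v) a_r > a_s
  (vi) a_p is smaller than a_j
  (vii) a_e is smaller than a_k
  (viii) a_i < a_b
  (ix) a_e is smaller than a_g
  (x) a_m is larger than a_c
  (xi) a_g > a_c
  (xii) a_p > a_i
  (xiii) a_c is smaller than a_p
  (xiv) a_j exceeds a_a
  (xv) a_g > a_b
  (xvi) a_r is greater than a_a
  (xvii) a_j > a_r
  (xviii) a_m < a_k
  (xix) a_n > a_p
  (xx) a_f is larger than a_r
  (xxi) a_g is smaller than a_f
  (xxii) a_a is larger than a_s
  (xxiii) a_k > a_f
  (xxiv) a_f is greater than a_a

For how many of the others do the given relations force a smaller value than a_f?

8

From a_f the given relations immediately reach a_a, a_r, a_g.
From those, a_i, a_c, a_s, a_e, a_b — 8 in total.
No other element is forced below a_f by the given relations, so the count is 8.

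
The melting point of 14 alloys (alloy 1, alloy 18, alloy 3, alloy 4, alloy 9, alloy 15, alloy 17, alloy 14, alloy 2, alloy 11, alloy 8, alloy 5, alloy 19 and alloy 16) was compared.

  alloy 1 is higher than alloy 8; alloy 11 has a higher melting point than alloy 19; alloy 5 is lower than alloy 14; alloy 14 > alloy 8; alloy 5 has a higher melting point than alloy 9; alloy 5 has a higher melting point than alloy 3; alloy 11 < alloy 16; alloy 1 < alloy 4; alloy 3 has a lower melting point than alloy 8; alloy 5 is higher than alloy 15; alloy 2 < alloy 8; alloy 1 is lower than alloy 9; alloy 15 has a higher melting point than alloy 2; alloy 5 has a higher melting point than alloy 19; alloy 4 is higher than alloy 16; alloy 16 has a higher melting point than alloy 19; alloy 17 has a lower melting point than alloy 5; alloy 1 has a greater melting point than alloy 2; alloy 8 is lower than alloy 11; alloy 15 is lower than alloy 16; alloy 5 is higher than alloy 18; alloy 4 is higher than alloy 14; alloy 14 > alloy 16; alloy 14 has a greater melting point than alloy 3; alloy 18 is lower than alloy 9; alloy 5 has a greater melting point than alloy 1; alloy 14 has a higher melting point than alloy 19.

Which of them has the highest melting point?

Chaining downward from alloy 4: directly below it, alloy 1, alloy 16, alloy 14; then alloy 2, alloy 19, alloy 3, alloy 8, alloy 11, alloy 15, alloy 5; then alloy 18, alloy 17, alloy 9.
That covers every other element, and nothing is given above alloy 4, so alloy 4 is the highest melting point.

alloy 4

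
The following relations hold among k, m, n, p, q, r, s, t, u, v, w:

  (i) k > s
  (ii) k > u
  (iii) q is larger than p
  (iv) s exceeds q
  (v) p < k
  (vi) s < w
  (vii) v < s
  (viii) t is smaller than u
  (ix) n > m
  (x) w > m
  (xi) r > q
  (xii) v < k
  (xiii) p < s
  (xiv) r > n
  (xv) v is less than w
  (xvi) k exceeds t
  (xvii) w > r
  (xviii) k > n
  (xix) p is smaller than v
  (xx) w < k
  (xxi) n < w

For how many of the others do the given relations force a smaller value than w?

7

From w the given relations immediately reach m, n, v, s, r.
From those, p, q — 7 in total.
No other element is forced below w by the given relations, so the count is 7.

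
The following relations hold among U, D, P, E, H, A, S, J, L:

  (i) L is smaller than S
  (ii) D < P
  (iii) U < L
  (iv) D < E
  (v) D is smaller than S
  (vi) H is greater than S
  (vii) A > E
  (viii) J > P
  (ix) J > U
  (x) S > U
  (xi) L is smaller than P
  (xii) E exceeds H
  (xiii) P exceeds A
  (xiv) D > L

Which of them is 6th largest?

Piecing the relations together gives one ordering: U < L < D < S < H < E < A < P < J.
The 6th largest is S.

S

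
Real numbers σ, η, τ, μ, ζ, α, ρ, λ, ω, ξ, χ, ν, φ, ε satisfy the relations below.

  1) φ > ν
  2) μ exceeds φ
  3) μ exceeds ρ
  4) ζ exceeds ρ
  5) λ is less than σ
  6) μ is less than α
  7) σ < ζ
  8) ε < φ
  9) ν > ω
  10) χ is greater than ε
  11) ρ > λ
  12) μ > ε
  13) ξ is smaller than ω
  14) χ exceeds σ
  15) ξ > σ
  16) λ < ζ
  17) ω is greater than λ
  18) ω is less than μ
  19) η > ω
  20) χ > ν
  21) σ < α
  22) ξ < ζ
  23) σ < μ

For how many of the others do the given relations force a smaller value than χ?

6

The elements the relations force below χ are λ, σ, ξ, ε, ω, ν — no chain reaches any other.
That is 6.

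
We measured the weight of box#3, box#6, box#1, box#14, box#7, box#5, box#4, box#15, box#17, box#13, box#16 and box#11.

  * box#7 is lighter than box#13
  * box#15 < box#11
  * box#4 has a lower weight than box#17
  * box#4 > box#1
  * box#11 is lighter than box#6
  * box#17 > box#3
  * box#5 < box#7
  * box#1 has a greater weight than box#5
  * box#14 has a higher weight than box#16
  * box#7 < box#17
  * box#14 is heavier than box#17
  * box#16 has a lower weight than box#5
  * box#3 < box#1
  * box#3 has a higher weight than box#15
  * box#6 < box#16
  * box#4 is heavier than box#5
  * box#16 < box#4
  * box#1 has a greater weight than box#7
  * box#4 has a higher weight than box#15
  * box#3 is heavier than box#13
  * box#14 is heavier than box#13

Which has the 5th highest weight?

box#3

Piecing the relations together gives one ordering: box#15 < box#11 < box#6 < box#16 < box#5 < box#7 < box#13 < box#3 < box#1 < box#4 < box#17 < box#14.
The 5th largest is box#3.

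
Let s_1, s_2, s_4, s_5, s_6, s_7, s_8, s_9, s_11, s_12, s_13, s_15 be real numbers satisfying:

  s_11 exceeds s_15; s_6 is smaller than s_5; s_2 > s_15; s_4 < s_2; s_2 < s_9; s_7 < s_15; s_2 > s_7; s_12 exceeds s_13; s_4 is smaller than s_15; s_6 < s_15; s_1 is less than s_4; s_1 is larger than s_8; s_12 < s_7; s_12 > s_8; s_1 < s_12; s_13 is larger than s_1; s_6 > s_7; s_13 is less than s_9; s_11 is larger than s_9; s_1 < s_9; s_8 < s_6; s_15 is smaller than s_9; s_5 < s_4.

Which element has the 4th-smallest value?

Piecing the relations together gives one ordering: s_8 < s_1 < s_13 < s_12 < s_7 < s_6 < s_5 < s_4 < s_15 < s_2 < s_9 < s_11.
Counting 4 from the smallest end gives s_12.

s_12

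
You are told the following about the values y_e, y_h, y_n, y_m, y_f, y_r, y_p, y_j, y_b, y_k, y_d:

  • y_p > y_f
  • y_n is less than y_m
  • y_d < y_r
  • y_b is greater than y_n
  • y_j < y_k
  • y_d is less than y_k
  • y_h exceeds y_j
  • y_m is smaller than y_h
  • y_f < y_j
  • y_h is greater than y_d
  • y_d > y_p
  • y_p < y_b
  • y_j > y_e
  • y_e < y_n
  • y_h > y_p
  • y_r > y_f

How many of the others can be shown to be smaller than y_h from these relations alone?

The elements the relations force below y_h are y_e, y_f, y_p, y_d, y_j, y_n, y_m — no chain reaches any other.
That is 7.

7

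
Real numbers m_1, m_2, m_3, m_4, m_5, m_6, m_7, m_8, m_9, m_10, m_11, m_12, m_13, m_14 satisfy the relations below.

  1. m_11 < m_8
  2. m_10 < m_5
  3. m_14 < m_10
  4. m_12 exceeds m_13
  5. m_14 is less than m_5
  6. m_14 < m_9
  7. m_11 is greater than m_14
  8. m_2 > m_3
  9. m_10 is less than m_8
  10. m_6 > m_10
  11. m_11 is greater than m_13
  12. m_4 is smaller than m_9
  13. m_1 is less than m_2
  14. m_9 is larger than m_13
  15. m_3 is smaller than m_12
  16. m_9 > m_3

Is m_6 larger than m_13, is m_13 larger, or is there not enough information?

undetermined

Following every chain through m_13: above m_13 we get m_11, m_8, m_9, m_12.
m_6 is not reached, and no chain runs the other way from m_6 to m_13.
So the given relations leave the order of m_13 and m_6 undetermined.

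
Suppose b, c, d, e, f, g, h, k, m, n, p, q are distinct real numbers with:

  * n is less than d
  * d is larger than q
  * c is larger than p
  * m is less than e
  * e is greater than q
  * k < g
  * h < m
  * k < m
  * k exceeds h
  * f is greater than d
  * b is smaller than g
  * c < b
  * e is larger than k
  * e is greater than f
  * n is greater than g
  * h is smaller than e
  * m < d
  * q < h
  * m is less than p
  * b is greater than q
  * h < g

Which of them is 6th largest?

The consecutive relations fix a unique order: q < h < k < m < p < c < b < g < n < d < f < e.
Counting 6 from the largest end gives b.

b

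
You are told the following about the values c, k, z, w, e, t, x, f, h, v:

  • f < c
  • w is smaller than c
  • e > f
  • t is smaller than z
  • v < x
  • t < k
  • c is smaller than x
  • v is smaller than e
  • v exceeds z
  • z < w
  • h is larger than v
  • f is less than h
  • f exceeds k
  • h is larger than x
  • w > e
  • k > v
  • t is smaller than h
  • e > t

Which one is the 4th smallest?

k

Piecing the relations together gives one ordering: t < z < v < k < f < e < w < c < x < h.
The 4th smallest is k.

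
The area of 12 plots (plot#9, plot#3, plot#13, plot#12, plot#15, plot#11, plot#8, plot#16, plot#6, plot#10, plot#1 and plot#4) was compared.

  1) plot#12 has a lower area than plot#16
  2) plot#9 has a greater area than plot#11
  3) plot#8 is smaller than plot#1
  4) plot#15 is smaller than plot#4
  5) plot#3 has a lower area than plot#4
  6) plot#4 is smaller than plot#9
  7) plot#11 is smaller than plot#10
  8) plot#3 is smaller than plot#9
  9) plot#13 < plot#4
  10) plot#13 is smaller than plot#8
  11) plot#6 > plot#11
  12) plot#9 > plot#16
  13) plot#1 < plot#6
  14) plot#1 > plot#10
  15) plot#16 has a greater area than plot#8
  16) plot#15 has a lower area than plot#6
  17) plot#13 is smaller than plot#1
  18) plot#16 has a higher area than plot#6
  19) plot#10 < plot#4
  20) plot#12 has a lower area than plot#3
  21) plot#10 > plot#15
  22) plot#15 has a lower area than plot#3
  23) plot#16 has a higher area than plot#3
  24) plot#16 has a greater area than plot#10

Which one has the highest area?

Chaining downward from plot#9: directly below it, plot#11, plot#3, plot#4, plot#16; then plot#13, plot#8, plot#15, plot#12, plot#10, plot#6; then plot#1.
That covers every other element, and nothing is given above plot#9, so plot#9 is the highest area.

plot#9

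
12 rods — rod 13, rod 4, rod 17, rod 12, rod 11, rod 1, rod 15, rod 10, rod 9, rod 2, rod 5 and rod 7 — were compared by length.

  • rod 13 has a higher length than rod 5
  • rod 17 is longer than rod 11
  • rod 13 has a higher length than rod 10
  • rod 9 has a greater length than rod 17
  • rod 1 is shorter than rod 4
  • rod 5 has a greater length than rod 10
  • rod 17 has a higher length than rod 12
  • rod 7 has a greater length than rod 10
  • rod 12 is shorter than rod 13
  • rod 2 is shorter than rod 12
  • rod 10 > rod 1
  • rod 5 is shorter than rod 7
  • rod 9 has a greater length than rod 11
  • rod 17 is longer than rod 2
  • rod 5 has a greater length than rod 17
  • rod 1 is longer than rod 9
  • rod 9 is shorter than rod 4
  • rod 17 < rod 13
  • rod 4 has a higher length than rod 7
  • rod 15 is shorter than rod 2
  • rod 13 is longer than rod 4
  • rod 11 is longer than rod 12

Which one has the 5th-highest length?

rod 10

Piecing the relations together gives one ordering: rod 15 < rod 2 < rod 12 < rod 11 < rod 17 < rod 9 < rod 1 < rod 10 < rod 5 < rod 7 < rod 4 < rod 13.
The 5th largest is rod 10.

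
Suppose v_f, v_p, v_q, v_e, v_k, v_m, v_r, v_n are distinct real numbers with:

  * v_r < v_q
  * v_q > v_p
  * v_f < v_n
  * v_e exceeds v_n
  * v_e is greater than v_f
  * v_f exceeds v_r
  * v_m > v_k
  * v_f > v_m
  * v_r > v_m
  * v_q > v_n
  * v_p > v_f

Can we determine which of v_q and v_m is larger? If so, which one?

v_q

The relevant relations are v_m < v_r; v_r < v_f; v_f < v_n; v_n < v_q.
Together: v_m < v_r < v_f < v_n < v_q.
So v_q is larger.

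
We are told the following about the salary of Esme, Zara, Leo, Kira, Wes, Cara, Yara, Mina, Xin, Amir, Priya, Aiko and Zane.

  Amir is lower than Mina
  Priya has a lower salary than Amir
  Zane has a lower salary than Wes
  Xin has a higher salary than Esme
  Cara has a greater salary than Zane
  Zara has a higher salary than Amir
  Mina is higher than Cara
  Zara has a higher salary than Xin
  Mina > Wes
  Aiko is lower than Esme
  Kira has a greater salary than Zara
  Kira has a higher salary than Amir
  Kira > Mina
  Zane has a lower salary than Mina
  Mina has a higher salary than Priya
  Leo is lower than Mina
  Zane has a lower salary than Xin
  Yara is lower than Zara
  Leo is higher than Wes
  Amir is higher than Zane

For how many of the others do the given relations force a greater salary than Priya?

From Priya the given relations immediately reach Amir, Mina.
From those, Zara, Kira — 4 in total.
No other element is forced above Priya by the given relations, so the count is 4.

4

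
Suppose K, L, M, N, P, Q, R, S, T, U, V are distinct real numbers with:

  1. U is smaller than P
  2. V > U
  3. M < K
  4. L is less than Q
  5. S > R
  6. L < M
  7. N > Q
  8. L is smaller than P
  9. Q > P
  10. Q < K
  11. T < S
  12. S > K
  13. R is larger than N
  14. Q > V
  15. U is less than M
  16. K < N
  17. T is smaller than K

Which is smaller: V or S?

V

Link the given pairs in sequence: V < Q; Q < K; K < N; N < R; R < S.
Together: V < Q < K < N < R < S.
So V < S; V is the smaller of the two.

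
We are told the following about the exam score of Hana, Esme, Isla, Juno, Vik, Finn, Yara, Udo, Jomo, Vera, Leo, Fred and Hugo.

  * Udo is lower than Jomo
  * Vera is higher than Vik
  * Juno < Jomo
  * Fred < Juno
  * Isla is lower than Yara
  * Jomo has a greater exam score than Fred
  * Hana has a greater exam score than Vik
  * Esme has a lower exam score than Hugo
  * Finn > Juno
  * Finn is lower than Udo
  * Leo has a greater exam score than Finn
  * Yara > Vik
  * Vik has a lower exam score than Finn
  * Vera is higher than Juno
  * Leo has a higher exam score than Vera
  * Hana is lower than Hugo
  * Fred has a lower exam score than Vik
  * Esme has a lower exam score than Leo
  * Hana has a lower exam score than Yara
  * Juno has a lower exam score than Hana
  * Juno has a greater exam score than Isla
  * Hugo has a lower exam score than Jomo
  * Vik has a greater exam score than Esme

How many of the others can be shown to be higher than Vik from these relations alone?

The elements the relations force above Vik are Finn, Udo, Hana, Vera, Hugo, Jomo, Yara, Leo — no chain reaches any other.
That is 8.

8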